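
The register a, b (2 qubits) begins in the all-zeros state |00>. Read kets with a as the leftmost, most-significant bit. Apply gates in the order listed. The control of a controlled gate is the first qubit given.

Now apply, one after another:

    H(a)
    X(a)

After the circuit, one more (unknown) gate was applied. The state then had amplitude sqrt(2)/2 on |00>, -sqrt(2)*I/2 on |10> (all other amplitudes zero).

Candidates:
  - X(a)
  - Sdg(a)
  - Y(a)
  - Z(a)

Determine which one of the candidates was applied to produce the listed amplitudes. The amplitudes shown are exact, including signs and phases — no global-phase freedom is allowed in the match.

It was Sdg(a) that produced the state shown.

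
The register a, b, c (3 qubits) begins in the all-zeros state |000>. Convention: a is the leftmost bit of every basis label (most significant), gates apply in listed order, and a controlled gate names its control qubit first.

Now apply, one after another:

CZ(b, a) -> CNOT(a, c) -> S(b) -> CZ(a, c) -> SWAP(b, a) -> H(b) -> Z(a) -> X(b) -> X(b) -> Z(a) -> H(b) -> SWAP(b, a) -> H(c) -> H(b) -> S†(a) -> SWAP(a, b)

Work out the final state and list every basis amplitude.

The resulting statevector has amplitude 1/2 on |000>, 1/2 on |001>, 0 on |010>, 0 on |011>, 1/2 on |100>, 1/2 on |101>, 0 on |110>, 0 on |111>. Key observation: gates 5-12 undo each other exactly, leaving only the rest of the circuit to track.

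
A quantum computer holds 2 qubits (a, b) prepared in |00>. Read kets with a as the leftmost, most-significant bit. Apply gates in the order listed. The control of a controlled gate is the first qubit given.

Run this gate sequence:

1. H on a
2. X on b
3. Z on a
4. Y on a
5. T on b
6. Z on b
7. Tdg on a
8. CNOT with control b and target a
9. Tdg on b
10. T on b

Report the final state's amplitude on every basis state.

The final amplitudes are 0 on |00>, -sqrt(2)*I/2 on |01>, 0 on |10>, -sqrt(2)*exp(3*I*pi/4)/2 on |11>.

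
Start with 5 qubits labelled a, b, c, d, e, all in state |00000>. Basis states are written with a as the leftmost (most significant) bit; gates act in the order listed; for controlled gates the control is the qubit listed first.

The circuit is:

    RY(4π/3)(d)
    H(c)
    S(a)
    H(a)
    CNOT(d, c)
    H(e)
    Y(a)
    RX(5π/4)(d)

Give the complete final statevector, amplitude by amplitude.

After the circuit, the state carries amplitude -sqrt(6*sqrt(2) + 12)/16 - I*sqrt(4 - 2*sqrt(2))/16 on |00000>, -sqrt(6*sqrt(2) + 12)/16 - I*sqrt(4 - 2*sqrt(2))/16 on |00001>, sqrt(2*sqrt(2) + 4)/16 + I*sqrt(12 - 6*sqrt(2))/16 on |00010>, sqrt(2*sqrt(2) + 4)/16 + I*sqrt(12 - 6*sqrt(2))/16 on |00011>, -sqrt(6*sqrt(2) + 12)/16 - I*sqrt(4 - 2*sqrt(2))/16 on |00100>, -sqrt(6*sqrt(2) + 12)/16 - I*sqrt(4 - 2*sqrt(2))/16 on |00101>, sqrt(2*sqrt(2) + 4)/16 + I*sqrt(12 - 6*sqrt(2))/16 on |00110>, sqrt(2*sqrt(2) + 4)/16 + I*sqrt(12 - 6*sqrt(2))/16 on |00111>, 0 on |01000>, 0 on |01001>, 0 on |01010>, 0 on |01011>, 0 on |01100>, 0 on |01101>, 0 on |01110>, 0 on |01111>, sqrt(6*sqrt(2) + 12)/16 + I*sqrt(4 - 2*sqrt(2))/16 on |10000>, sqrt(6*sqrt(2) + 12)/16 + I*sqrt(4 - 2*sqrt(2))/16 on |10001>, -sqrt(2*sqrt(2) + 4)/16 - I*sqrt(12 - 6*sqrt(2))/16 on |10010>, -sqrt(2*sqrt(2) + 4)/16 - I*sqrt(12 - 6*sqrt(2))/16 on |10011>, sqrt(6*sqrt(2) + 12)/16 + I*sqrt(4 - 2*sqrt(2))/16 on |10100>, sqrt(6*sqrt(2) + 12)/16 + I*sqrt(4 - 2*sqrt(2))/16 on |10101>, -sqrt(2*sqrt(2) + 4)/16 - I*sqrt(12 - 6*sqrt(2))/16 on |10110>, -sqrt(2*sqrt(2) + 4)/16 - I*sqrt(12 - 6*sqrt(2))/16 on |10111>, 0 on |11000>, 0 on |11001>, 0 on |11010>, 0 on |11011>, 0 on |11100>, 0 on |11101>, 0 on |11110>, 0 on |11111>.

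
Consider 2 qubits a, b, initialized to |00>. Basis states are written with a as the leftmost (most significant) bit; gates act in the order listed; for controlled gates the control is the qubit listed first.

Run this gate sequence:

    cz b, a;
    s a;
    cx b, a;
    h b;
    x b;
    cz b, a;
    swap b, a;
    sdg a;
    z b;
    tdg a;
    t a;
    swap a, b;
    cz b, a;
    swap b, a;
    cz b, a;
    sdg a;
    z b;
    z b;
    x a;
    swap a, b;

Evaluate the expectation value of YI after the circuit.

The expectation value of YI is 0.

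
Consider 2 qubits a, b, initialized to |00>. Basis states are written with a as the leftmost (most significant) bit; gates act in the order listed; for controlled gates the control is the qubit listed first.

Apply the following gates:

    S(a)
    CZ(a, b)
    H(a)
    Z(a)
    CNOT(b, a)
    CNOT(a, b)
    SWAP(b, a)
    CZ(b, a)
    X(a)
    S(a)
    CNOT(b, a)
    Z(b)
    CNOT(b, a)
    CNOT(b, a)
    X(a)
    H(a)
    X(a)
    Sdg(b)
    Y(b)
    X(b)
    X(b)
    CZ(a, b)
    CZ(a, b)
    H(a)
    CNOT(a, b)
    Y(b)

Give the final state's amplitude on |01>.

The amplitude on |01> is sqrt(2)*I/2. Key observation: steps 20-21 multiply out to the identity, so the circuit reduces to the remaining gates.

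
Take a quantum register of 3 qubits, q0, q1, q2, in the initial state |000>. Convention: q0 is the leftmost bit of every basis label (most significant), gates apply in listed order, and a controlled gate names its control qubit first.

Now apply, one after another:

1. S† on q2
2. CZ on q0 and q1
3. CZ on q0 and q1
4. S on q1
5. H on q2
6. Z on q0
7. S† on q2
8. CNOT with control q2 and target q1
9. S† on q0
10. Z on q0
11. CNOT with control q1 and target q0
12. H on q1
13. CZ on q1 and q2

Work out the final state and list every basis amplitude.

The resulting statevector has amplitude 1/2 on |000>, 0 on |001>, 1/2 on |010>, 0 on |011>, 0 on |100>, -I/2 on |101>, 0 on |110>, -I/2 on |111>.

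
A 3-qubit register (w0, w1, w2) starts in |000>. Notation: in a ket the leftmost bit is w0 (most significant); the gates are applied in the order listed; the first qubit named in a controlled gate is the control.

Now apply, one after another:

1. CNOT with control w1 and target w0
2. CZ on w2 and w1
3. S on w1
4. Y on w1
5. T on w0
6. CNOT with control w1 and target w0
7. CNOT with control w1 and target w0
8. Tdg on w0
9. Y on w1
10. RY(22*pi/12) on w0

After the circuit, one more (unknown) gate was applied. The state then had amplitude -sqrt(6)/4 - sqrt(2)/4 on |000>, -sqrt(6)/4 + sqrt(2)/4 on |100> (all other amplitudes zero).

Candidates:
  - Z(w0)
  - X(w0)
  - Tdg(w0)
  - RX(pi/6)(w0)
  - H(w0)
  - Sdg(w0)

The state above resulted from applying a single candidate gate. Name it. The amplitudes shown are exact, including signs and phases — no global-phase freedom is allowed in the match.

It was Z(w0) that produced the state shown. Key observation: the block from step 4 through step 9 cancels to the identity and can be dropped.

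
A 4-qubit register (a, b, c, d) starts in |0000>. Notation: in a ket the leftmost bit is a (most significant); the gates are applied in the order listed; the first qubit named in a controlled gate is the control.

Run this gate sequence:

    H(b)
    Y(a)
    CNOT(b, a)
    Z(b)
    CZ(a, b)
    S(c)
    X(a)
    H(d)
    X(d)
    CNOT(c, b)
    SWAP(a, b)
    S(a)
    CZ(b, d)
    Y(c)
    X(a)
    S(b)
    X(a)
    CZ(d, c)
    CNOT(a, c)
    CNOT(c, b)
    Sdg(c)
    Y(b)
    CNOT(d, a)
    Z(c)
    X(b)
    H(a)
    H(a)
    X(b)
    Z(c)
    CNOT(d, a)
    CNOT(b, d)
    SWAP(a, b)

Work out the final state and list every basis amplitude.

After the circuit, the state carries amplitude 1/2 on |0010>, -1/2 on |0011>, I/2 on |0100>, I/2 on |0101>, and 0 on every other basis state.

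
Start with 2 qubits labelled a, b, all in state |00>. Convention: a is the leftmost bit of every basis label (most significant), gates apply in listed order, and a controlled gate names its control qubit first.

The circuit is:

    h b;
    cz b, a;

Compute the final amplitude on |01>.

The final state's coefficient on |01> equals sqrt(2)/2.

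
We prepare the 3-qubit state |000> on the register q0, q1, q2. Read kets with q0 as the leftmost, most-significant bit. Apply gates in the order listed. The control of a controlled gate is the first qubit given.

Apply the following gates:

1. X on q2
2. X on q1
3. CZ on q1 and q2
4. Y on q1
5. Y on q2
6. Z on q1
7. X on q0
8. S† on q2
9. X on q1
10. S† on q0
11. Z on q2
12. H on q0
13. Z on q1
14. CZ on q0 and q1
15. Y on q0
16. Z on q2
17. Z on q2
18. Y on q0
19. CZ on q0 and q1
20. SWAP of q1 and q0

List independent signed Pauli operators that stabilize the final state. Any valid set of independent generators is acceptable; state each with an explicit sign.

One valid set of independent stabilizer generators is -IXI, -ZII, +IIZ (any independent generating set of the same group is equally correct).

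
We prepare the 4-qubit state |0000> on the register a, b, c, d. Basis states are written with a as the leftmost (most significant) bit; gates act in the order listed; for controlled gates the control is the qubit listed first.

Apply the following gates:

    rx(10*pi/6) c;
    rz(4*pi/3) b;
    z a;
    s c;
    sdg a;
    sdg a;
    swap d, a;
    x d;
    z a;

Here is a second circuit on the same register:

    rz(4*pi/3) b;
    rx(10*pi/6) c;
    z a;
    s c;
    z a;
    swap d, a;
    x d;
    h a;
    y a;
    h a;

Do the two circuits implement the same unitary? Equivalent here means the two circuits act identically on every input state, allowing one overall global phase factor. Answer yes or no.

No — the two circuits implement different unitaries, even allowing a global phase.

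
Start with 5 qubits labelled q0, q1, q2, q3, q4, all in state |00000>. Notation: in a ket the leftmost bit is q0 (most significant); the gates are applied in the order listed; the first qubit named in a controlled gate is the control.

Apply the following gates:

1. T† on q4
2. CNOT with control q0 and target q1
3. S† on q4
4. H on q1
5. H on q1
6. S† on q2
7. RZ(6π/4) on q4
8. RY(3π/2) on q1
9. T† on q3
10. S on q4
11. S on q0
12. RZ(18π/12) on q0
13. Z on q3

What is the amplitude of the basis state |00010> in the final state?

The final state's coefficient on |00010> equals 0. Key observation: the block from step 4 through step 5 cancels to the identity and can be dropped.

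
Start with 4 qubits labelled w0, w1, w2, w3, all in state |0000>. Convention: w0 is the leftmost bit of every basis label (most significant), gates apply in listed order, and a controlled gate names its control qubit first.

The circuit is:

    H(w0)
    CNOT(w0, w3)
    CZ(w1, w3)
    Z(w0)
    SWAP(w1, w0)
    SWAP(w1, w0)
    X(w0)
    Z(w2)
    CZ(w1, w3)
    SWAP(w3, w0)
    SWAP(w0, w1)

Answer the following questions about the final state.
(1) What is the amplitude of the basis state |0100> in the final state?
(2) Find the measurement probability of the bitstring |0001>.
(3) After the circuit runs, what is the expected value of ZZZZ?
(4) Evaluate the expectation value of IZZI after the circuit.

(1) The final state's coefficient on |0100> equals -sqrt(2)/2.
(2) A full measurement returns |0001> with probability 1/2.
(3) The expectation value of ZZZZ is -1.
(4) The observable IZZI averages to 0.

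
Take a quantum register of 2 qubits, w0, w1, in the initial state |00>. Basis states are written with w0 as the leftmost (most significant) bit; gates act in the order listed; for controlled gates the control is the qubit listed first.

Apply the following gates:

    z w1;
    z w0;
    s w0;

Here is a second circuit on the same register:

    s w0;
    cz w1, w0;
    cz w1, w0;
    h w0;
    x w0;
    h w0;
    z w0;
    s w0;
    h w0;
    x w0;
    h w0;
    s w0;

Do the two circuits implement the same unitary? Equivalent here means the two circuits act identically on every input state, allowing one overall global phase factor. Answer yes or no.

No: there is an input state on which the two circuits produce genuinely different outputs (not merely differing by a phase).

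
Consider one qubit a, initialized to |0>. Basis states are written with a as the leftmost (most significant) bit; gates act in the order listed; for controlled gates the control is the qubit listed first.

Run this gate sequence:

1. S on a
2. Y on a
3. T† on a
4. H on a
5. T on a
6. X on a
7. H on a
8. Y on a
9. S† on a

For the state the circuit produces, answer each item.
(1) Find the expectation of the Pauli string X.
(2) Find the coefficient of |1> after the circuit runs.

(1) The expectation value of X is -sqrt(2)/2.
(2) |1> carries amplitude -I/2 + exp(I*pi/4)/2 in the final state.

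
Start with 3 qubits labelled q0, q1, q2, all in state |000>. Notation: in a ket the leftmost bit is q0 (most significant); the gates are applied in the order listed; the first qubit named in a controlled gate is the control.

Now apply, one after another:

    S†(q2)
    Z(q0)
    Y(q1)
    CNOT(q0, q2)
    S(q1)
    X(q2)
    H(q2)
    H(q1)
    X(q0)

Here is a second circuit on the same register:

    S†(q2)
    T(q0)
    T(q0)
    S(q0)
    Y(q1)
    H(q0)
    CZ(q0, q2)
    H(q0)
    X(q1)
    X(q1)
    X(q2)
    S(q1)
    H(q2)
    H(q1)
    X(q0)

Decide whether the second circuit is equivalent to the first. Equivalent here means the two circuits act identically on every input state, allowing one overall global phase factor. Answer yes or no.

No: there is an input state on which the two circuits produce genuinely different outputs (not merely differing by a phase).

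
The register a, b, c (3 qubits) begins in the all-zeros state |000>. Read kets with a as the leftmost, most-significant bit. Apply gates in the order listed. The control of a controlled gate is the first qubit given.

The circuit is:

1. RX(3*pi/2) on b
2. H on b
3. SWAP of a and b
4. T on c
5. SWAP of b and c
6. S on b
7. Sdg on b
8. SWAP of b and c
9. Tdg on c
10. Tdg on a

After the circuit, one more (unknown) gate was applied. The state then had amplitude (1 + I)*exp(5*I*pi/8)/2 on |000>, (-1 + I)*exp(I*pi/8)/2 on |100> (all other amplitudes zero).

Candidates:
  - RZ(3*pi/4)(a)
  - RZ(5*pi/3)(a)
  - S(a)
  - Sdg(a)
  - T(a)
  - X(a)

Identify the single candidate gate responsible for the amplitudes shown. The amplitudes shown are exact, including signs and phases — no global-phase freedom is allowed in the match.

The unique candidate consistent with the amplitudes is RZ(3*pi/4)(a). Key observation: steps 4-9 multiply out to the identity, so the circuit reduces to the remaining gates.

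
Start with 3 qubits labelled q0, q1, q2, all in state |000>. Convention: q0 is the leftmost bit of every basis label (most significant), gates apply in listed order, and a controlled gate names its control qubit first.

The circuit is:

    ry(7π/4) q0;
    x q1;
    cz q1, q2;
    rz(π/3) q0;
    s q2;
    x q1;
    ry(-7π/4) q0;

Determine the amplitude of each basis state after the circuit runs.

The final amplitudes are (-2 - sqrt(2) - (2 - sqrt(2))*exp(I*pi/3))*exp(5*I*pi/6)/4 on |000>, sqrt(2)*(-1 + exp(I*pi/3))*exp(5*I*pi/6)/4 on |100>, and 0 on every other basis state.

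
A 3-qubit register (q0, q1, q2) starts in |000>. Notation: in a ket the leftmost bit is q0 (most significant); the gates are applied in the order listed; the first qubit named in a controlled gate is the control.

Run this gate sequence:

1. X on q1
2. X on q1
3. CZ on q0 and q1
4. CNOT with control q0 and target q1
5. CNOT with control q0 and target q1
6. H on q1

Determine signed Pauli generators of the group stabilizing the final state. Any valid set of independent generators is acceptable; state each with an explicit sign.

The stabilizer group can be generated by +IXI, +ZII, +IIZ, among other valid generating sets. Key observation: gates 4-5 undo each other exactly, leaving only the rest of the circuit to track.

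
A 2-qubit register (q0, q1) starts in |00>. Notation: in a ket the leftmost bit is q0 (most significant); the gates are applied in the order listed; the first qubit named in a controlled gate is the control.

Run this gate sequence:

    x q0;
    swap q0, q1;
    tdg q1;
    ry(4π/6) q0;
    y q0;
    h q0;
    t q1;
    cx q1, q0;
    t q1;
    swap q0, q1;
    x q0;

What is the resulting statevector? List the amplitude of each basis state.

After the circuit, the state carries amplitude (-sqrt(6) - sqrt(2))*exp(3*I*pi/4)/4 on |00>, (-sqrt(6) + sqrt(2))*exp(3*I*pi/4)/4 on |01>, 0 on |10>, 0 on |11>.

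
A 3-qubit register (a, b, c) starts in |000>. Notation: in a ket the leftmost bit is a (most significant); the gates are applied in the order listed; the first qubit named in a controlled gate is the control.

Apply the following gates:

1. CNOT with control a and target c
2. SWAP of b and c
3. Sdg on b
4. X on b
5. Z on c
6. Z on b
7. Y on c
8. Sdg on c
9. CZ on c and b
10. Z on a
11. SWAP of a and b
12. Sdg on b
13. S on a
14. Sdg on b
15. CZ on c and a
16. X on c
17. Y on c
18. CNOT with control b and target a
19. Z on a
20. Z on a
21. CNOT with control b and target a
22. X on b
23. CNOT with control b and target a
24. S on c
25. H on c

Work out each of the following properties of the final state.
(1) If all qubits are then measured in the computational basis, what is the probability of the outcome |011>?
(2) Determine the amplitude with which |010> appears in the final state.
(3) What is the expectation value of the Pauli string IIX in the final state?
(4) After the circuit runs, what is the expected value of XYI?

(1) Outcome |011> occurs with probability 1/2. Key observation: gates 18-21 undo each other exactly, leaving only the rest of the circuit to track.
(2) |010> carries amplitude sqrt(2)*I/2 in the final state.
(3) The observable IIX averages to -1.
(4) The observable XYI averages to 0.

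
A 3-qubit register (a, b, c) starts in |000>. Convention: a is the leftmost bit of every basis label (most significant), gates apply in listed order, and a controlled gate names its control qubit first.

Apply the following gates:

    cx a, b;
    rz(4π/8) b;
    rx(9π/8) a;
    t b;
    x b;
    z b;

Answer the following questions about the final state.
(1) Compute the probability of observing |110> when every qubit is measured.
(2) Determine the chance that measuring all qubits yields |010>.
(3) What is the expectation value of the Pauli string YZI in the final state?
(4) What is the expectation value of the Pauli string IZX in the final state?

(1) Outcome |110> occurs with probability sin(7*pi/16)**2.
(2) A full measurement returns |010> with probability cos(7*pi/16)**2.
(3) In the final state, YZI has expectation -sqrt(2 - sqrt(2))/2.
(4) The expectation value of IZX is 0.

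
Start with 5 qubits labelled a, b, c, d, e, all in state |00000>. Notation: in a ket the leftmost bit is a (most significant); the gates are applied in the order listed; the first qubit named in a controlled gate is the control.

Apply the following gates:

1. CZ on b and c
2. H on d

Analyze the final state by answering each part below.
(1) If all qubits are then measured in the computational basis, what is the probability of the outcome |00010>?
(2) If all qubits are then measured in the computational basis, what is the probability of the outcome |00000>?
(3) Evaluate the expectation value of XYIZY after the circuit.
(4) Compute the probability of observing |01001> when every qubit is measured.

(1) Outcome |00010> occurs with probability 1/2.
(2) A full measurement returns |00000> with probability 1/2.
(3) In the final state, XYIZY has expectation 0.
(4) The probability of measuring |01001> is 0.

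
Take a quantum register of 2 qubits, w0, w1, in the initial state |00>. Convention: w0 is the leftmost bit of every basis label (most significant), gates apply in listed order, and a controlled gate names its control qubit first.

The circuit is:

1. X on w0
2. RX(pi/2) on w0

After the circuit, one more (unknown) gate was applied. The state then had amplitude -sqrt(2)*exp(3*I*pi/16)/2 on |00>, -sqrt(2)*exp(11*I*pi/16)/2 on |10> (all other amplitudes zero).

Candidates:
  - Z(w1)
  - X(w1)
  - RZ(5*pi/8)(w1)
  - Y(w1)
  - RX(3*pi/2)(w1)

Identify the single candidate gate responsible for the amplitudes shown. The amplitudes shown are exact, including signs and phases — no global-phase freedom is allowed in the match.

The applied gate was RZ(5*pi/8)(w1).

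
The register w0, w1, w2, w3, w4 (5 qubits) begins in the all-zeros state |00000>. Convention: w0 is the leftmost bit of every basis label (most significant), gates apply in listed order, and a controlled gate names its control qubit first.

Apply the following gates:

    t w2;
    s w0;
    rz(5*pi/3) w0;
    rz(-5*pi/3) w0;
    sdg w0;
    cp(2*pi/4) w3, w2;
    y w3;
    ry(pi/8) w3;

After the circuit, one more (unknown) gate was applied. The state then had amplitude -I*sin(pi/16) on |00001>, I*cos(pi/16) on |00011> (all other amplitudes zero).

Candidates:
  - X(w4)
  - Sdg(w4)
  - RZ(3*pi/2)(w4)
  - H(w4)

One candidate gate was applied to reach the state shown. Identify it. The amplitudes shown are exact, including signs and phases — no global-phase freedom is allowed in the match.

The unique candidate consistent with the amplitudes is X(w4). Key observation: the block from step 2 through step 5 cancels to the identity and can be dropped.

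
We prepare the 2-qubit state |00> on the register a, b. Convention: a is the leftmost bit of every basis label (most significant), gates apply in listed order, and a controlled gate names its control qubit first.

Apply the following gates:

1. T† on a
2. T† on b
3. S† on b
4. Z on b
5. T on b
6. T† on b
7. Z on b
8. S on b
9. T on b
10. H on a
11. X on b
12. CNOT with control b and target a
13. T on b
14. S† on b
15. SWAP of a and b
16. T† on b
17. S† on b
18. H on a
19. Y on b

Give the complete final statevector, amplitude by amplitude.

The resulting statevector has amplitude I/2 on |00>, exp(I*pi/4)/2 on |01>, -I/2 on |10>, -exp(I*pi/4)/2 on |11>. Key observation: steps 2-9 multiply out to the identity, so the circuit reduces to the remaining gates.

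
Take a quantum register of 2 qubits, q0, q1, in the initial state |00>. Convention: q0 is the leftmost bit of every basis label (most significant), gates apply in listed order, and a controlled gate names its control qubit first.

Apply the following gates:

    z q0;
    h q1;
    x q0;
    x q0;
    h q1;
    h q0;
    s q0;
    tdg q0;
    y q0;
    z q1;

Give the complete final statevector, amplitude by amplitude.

The final amplitudes are -sqrt(2)*exp(3*I*pi/4)/2 on |00>, 0 on |01>, sqrt(2)*I/2 on |10>, 0 on |11>. Key observation: gates 2-5 undo each other exactly, leaving only the rest of the circuit to track.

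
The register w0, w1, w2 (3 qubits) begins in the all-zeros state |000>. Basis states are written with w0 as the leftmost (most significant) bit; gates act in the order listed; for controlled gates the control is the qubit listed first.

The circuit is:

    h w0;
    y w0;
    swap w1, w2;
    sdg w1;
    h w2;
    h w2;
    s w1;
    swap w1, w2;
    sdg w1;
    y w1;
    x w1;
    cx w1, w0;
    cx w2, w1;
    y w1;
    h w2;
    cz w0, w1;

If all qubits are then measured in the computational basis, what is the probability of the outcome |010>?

Outcome |010> occurs with probability 1/4.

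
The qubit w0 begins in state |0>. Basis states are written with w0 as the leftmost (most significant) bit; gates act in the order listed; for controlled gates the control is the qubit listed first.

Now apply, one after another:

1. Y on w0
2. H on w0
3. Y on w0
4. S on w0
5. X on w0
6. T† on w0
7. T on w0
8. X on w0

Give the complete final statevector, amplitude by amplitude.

The resulting statevector has amplitude -sqrt(2)/2 on |0>, -sqrt(2)*I/2 on |1>. Key observation: gates 5-8 undo each other exactly, leaving only the rest of the circuit to track.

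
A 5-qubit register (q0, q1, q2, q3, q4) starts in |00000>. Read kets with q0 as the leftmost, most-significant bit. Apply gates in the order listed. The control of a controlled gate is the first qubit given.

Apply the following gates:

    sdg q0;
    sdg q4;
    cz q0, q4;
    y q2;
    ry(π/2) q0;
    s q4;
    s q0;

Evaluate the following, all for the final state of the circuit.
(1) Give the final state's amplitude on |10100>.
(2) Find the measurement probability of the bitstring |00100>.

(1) The amplitude on |10100> is -sqrt(2)/2.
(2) The probability of measuring |00100> is 1/2.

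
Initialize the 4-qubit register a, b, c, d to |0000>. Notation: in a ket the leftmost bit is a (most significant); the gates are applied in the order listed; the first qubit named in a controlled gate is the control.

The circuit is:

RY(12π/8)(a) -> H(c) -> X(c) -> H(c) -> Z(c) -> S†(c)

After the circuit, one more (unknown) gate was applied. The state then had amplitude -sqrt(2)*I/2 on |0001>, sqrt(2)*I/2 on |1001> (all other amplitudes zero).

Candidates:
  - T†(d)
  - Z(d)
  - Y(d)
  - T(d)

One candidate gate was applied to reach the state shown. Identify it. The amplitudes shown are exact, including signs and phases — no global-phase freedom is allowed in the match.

The applied gate was Y(d). Key observation: the block from step 2 through step 5 cancels to the identity and can be dropped.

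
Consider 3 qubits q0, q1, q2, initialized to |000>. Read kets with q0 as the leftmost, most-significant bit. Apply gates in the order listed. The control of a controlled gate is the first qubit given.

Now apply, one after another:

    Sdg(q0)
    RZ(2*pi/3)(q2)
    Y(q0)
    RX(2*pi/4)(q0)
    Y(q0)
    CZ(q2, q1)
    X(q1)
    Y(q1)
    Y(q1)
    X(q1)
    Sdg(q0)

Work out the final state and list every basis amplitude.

The resulting statevector has amplitude -sqrt(2)*exp(2*I*pi/3)/2 on |000>, -sqrt(2)*exp(2*I*pi/3)/2 on |100>, and 0 on every other basis state. Key observation: the block from step 7 through step 10 cancels to the identity and can be dropped.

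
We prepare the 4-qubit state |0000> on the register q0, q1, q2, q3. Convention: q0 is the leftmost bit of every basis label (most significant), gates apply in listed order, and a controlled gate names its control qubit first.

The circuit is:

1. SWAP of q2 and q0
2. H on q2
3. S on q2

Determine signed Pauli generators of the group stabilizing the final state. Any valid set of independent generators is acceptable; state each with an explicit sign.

One valid set of independent stabilizer generators is +IIYI, +ZIII, +IZII, +IIIZ (any independent generating set of the same group is equally correct).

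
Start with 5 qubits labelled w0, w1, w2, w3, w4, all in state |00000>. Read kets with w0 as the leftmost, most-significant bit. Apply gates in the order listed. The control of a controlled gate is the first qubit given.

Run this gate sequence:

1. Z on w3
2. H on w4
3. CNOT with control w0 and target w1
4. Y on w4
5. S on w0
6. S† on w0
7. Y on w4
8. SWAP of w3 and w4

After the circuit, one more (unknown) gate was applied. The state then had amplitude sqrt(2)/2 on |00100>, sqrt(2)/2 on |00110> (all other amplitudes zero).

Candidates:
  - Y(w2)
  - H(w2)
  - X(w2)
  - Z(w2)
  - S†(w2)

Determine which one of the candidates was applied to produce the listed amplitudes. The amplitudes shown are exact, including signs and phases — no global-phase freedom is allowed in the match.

It was X(w2) that produced the state shown. Key observation: gates 4-7 undo each other exactly, leaving only the rest of the circuit to track.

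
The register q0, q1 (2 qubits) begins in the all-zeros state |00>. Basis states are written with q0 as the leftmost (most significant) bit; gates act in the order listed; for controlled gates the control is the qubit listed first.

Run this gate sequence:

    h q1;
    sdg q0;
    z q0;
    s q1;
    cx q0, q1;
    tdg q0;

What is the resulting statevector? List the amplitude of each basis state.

The final amplitudes are sqrt(2)/2 on |00>, sqrt(2)*I/2 on |01>, 0 on |10>, 0 on |11>.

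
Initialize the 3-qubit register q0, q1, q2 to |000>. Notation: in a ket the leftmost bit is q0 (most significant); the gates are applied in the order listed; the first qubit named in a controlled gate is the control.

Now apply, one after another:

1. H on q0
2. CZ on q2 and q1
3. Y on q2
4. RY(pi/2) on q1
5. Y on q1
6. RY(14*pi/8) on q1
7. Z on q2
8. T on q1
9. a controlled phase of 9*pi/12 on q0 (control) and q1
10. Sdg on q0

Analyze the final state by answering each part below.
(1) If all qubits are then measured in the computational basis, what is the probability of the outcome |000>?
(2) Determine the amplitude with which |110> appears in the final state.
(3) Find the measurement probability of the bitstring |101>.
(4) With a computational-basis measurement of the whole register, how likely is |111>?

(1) The probability of measuring |000> is 0.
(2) The final state's coefficient on |110> equals 0.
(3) A full measurement returns |101> with probability 1/4 - sqrt(2)/8.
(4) A full measurement returns |111> with probability sqrt(2)/8 + 1/4.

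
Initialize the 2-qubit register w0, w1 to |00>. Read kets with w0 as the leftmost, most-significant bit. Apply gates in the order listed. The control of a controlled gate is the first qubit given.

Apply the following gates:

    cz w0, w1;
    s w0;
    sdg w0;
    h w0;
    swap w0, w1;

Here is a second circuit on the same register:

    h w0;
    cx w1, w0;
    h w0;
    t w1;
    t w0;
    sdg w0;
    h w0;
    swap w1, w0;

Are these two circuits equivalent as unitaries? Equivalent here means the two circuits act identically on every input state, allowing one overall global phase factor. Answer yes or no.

No, they are not equivalent — no single phase factor reconciles the two unitaries.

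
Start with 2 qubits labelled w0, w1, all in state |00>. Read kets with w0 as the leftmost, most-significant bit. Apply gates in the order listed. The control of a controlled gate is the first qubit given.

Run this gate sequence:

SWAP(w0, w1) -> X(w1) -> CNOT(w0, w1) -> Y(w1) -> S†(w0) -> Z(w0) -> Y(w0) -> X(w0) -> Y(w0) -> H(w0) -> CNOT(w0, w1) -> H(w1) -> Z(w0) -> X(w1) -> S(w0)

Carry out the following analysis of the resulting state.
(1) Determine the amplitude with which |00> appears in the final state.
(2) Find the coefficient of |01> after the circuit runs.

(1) The amplitude on |00> is I/2.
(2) The amplitude on |01> is I/2.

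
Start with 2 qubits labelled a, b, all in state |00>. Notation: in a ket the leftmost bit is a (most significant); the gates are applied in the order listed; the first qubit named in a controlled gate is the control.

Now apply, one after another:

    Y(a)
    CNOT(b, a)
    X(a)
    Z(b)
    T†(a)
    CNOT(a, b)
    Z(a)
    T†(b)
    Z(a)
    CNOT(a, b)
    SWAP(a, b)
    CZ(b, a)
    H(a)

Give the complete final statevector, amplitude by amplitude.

After the circuit, the state carries amplitude sqrt(2)*I/2 on |00>, 0 on |01>, sqrt(2)*I/2 on |10>, 0 on |11>.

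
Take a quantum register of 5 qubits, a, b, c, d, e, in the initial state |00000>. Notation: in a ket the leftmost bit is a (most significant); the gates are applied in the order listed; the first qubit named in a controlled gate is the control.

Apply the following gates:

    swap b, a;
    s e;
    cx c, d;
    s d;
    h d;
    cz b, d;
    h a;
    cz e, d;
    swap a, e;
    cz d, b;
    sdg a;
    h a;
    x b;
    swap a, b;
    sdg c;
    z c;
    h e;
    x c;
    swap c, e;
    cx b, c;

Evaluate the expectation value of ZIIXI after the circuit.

The observable ZIIXI averages to -1.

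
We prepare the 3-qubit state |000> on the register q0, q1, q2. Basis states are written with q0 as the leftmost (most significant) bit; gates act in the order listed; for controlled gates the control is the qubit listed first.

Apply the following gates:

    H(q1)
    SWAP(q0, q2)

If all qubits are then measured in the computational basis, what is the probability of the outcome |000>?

A full measurement returns |000> with probability 1/2.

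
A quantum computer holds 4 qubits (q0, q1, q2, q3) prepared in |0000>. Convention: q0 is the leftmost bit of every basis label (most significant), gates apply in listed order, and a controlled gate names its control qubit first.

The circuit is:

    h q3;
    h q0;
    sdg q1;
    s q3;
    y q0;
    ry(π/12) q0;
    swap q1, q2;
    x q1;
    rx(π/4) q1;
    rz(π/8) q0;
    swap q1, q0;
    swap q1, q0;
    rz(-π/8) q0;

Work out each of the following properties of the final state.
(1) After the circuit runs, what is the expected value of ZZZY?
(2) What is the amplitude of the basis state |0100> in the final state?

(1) The observable ZZZY averages to 1/4 - sqrt(3)/4. Key observation: gates 10-13 undo each other exactly, leaving only the rest of the circuit to track.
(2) The final state's coefficient on |0100> equals I*(-sqrt(3) - sqrt(2) - 1)/8.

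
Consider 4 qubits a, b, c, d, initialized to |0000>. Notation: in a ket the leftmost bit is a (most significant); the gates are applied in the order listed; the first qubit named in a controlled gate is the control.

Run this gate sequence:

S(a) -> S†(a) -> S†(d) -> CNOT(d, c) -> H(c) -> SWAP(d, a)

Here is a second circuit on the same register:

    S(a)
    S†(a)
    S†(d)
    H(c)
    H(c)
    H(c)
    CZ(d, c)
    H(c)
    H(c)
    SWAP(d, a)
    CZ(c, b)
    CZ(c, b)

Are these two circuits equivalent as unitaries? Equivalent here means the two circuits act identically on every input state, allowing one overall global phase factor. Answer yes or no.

Yes — the two circuits implement the same unitary up to a global phase.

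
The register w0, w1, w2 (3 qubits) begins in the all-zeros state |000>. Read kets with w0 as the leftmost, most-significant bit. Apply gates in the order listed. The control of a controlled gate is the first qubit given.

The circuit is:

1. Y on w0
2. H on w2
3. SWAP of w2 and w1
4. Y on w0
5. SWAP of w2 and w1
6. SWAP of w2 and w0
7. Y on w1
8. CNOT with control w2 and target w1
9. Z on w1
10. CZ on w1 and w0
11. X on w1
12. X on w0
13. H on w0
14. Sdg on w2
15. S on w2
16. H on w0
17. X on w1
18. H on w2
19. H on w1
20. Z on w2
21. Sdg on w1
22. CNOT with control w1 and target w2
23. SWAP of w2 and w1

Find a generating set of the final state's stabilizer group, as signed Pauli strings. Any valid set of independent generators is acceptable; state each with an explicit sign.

One valid set of independent stabilizer generators is -XII, -IXI, -IIY (any independent generating set of the same group is equally correct). Key observation: steps 13-16 multiply out to the identity, so the circuit reduces to the remaining gates.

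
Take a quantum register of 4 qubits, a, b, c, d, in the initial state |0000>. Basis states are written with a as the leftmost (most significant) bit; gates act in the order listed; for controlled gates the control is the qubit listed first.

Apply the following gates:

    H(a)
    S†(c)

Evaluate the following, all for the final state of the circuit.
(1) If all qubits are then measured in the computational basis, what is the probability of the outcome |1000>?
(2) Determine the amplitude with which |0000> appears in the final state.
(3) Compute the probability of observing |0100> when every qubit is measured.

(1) The probability of measuring |1000> is 1/2.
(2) |0000> carries amplitude sqrt(2)/2 in the final state.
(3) The probability of measuring |0100> is 0.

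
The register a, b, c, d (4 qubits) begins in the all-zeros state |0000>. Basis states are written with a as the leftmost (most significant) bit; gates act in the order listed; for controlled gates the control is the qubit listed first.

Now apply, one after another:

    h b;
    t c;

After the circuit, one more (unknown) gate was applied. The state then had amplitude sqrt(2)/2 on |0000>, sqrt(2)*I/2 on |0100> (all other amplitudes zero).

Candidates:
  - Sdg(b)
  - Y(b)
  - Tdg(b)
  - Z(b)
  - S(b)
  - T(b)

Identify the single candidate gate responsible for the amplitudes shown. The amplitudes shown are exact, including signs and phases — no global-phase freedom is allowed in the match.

The applied gate was S(b).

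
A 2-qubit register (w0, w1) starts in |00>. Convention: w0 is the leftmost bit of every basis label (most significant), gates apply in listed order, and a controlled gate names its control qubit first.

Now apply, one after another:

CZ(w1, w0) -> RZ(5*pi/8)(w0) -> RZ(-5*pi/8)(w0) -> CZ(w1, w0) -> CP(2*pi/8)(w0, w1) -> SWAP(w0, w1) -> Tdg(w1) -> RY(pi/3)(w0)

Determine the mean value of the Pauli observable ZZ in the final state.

The expectation value of ZZ is 1/2.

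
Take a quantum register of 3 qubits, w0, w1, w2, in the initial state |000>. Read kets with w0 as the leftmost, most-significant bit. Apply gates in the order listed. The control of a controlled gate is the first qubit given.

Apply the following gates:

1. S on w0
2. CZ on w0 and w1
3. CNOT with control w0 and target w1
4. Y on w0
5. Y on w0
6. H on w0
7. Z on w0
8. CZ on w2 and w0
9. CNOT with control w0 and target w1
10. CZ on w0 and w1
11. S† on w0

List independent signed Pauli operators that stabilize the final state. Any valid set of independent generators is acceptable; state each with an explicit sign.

One valid set of independent stabilizer generators is -XYI, +ZZI, +IIZ (any independent generating set of the same group is equally correct).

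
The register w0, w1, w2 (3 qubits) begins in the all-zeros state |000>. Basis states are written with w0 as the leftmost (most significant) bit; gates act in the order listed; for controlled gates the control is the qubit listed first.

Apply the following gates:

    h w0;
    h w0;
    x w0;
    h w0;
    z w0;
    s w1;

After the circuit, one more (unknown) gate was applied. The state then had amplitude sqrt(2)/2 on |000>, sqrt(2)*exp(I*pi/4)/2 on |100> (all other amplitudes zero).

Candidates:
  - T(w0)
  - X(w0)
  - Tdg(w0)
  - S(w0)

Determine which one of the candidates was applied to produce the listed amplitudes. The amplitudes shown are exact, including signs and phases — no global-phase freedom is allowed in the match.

The unique candidate consistent with the amplitudes is T(w0). Key observation: gates 2-5 undo each other exactly, leaving only the rest of the circuit to track.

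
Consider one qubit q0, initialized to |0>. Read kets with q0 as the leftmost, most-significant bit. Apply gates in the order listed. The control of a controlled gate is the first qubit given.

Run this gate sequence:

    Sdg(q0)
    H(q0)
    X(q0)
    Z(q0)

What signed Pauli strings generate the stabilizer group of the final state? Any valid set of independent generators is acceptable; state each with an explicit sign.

One valid set of independent stabilizer generators is -X (any independent generating set of the same group is equally correct).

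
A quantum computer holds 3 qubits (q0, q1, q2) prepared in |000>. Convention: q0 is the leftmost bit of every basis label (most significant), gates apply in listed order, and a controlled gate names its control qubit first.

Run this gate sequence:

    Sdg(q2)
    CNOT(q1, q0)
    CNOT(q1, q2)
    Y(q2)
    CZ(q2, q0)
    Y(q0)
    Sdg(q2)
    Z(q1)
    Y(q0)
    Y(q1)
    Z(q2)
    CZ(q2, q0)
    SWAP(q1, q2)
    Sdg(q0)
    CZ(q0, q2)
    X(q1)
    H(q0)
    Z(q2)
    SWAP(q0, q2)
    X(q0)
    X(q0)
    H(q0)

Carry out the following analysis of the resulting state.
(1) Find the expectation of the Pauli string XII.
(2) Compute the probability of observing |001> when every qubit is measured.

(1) In the final state, XII has expectation -1. Key observation: gates 20-21 undo each other exactly, leaving only the rest of the circuit to track.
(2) Outcome |001> occurs with probability 1/4.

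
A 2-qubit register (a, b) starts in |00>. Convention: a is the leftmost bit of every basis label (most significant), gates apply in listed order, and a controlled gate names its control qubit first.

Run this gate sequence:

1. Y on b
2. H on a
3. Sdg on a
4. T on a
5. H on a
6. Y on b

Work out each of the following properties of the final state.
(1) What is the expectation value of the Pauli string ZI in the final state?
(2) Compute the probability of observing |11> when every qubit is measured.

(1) The observable ZI averages to sqrt(2)/2.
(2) A full measurement returns |11> with probability 0.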